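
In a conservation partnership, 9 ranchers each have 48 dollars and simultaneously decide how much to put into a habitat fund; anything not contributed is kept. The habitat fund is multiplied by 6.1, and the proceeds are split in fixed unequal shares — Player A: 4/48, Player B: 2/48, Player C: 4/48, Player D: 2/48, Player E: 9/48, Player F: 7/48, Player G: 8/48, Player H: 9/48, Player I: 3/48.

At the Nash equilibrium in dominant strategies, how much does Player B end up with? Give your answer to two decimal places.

A player with share s gets back 6.1·s per unit contributed, so full contribution is dominant for anyone with s > 1/6.1 = 0.1639 and zero contribution is dominant for anyone below.
The shares above 0.1639 belong to Player E, Player G and Player H, contributing 48 each; the remaining 6 contribute 0. Total contributed: 144.
Player B keeps 48 and receives 6.1 × 144 × 2/48 = 36.60 from the habitat fund, for a payoff of 84.60.

84.60 dollars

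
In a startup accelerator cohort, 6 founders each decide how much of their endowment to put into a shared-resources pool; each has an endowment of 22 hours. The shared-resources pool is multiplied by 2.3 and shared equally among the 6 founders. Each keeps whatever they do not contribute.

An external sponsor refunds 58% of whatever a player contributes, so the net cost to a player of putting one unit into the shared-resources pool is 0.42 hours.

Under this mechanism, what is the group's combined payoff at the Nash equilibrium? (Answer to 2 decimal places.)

132.00 hours

The effective private return is (2.3/6) / 0.42 = 0.9127, which is still under 1, so the mechanism doesn't change anyone's dominant strategy: zero contribution.
Everyone keeps their endowment and the group total is 6 × 22 = 132.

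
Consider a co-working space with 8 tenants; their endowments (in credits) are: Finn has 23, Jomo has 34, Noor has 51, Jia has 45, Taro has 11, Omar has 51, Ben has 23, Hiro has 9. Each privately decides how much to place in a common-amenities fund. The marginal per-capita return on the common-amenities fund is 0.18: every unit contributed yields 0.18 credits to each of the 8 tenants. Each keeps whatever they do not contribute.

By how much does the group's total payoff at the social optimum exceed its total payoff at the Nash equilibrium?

108.68 credits

The private return per contributed unit is 0.18 < 1 for everyone, so the Nash equilibrium is zero contribution and the group total is Σ E_j = 23 + 34 + 51 + 45 + 11 + 51 + 23 + 9 = 247.
Each contributed unit returns 1.440 to the group, so the social optimum is full contribution by everyone: group total = 1.440 × 247 = 355.68.
Efficiency loss = (1.440 − 1) × 247 = 108.68.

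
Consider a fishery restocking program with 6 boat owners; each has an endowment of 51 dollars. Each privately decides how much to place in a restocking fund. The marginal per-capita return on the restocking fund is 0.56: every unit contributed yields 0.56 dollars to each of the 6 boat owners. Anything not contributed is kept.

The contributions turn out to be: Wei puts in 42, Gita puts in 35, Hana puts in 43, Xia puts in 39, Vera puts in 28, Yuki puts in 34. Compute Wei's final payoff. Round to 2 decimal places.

Total contributed: 42 + 35 + 43 + 39 + 28 + 34 = 221.
Each receives 0.56 × 221 = 123.76 from the restocking fund.
Wei keeps 51 − 42 = 9, so Wei's payoff is 9 + 123.76 = 132.76.

132.76 dollars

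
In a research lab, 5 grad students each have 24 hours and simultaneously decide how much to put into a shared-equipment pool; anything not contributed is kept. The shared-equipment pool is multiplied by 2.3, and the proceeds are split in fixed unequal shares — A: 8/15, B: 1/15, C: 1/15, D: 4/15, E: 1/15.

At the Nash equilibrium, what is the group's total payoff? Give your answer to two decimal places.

151.20 hours

For player j, contributing a unit is worthwhile iff 2.3 × (j's share) ≥ 1, i.e. iff j's share is at least 0.4348.
Only A (8/15) clears that bar, contributing 24; the remaining 4 contribute 0. Total contributed: 24.
The shared-equipment pool pays out 2.3 × 24 = 55.20 in total (split across the unequal shares, but the aggregate is all that matters for the group sum).
The 4 free-riders keep 24 each, adding 96. Group total = 96 + 55.20 = 151.20.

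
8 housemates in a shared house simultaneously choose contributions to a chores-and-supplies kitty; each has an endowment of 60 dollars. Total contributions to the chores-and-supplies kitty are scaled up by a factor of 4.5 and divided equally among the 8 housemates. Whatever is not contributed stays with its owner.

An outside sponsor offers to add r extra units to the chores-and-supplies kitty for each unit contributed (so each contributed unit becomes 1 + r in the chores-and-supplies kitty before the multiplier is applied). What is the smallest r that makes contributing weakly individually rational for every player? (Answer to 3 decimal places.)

0.778

With matching at rate r, one contributed unit becomes (1 + r) in the chores-and-supplies kitty and returns 4.5 × (1 + r) / 8 to the contributor.
Setting this equal to 1: 1 + r = 8/4.5 = 1.7778.
So the minimum matching rate is r = 1.7778 − 1 = 0.778.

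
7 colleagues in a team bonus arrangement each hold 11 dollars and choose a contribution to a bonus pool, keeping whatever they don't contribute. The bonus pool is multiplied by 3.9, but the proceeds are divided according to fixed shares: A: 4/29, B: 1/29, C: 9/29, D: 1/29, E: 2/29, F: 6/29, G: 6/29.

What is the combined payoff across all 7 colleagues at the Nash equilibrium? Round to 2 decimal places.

Player j's private return per contributed unit is 3.9 × (j's share). Contributing is weakly dominant for j when that share is at least 1/3.9 = 0.2564, and contributing 0 is dominant otherwise.
The only share above 0.2564 is C's 9/29, contributing 11; the remaining 6 contribute 0. Total contributed: 11.
The bonus pool pays out 3.9 × 11 = 42.90 in total (split across the unequal shares, but the aggregate is all that matters for the group sum).
The 6 free-riders keep 11 each, adding 66. Group total = 66 + 42.90 = 108.90.

108.90 dollars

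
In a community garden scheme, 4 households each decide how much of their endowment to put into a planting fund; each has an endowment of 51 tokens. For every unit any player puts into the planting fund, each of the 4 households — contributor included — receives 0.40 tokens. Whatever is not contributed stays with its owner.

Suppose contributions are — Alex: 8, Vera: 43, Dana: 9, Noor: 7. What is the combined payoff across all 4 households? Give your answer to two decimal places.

244.20 tokens

Total contributed: 8 + 43 + 9 + 7 = 67; total kept: 4 × 51 − 67 = 137.
The planting fund pays out 0.40 × 4 × 67 = 107.20 in aggregate.
Group total = 137 + 107.20 = 244.20.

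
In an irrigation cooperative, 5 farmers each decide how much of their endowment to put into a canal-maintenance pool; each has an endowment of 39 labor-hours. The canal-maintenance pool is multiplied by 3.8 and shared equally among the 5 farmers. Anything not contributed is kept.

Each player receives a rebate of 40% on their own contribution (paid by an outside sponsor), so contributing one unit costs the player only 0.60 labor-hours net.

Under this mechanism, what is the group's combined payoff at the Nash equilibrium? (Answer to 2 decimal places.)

819.00 labor-hours

The effective private return per unit is now (3.8/5) / 0.60 = 1.2667 > 1, so every player's dominant strategy flips to full contribution.
At the Nash equilibrium everyone contributes 39. Group total payoff = 5 × (39 × 0.40 + 3.8 × 39) = 819.00.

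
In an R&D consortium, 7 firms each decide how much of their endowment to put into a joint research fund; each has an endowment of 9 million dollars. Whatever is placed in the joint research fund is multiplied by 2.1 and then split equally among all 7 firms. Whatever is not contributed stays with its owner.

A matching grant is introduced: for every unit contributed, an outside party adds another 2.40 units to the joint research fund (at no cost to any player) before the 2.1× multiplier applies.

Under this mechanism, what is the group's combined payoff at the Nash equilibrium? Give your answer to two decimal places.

449.82 million dollars

With the mechanism, a contributed unit returns 2.1 × 3.40 / 7 = 1.0200 per unit of net cost to the contributor — now above 1 — so contributing fully is weakly dominant for every player.
So the Nash equilibrium is full contribution by all 7; the group earns 2.1 × 3.40 × 63 = 449.82.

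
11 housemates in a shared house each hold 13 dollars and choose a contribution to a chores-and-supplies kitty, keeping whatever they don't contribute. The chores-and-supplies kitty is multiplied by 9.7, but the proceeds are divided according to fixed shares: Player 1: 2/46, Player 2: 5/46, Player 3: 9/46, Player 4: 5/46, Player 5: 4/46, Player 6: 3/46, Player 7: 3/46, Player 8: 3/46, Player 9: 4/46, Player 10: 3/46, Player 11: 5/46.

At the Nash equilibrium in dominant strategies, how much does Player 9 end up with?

For player j, contributing a unit is worthwhile iff 9.7 × (j's share) ≥ 1, i.e. iff j's share is at least 0.1031.
The shares above 0.1031 belong to Player 2, Player 3, Player 4 and Player 11, contributing 13 each; the remaining 7 contribute 0. Total contributed: 52.
Player 9 keeps 13 and receives 9.7 × 52 × 4/46 = 43.86 from the chores-and-supplies kitty, for a payoff of 56.86.

56.86 dollars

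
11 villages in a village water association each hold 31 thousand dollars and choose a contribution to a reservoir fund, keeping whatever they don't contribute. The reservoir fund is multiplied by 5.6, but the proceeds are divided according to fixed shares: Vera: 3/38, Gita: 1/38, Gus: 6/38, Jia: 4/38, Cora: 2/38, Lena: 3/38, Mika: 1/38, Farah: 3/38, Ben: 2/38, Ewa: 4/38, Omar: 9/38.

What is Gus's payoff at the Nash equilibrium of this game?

A player with share s gets back 5.6·s per unit contributed, so full contribution is dominant for anyone with s > 1/5.6 = 0.1786 and zero contribution is dominant for anyone below.
Omar alone (share 9/38) is above the threshold, contributing 31; the remaining 10 contribute 0. Total contributed: 31.
Gus keeps 31 and receives 5.6 × 31 × 6/38 = 27.41 from the reservoir fund, for a payoff of 58.41.

58.41 thousand dollars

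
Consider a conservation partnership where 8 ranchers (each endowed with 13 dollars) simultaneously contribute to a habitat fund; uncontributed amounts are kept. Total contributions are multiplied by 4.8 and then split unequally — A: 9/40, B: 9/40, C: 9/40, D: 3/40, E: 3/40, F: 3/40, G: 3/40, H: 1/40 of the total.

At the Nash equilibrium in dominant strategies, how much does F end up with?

For player j, contributing a unit is worthwhile iff 4.8 × (j's share) ≥ 1, i.e. iff j's share is at least 0.2083.
A, B and C clear that bar, contributing 13 each; the remaining 5 contribute 0. Total contributed: 39.
F keeps 13 and receives 4.8 × 39 × 3/40 = 14.04 from the habitat fund, for a payoff of 27.04.

27.04 dollars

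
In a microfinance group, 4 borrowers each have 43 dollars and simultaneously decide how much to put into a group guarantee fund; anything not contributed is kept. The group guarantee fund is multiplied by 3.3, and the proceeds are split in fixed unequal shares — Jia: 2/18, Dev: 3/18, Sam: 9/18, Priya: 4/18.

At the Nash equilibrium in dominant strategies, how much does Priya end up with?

For player j, contributing a unit is worthwhile iff 3.3 × (j's share) ≥ 1, i.e. iff j's share is at least 0.3030.
Only Sam (9/18) clears that bar, contributing 43; the remaining 3 contribute 0. Total contributed: 43.
Priya keeps 43 and receives 3.3 × 43 × 4/18 = 31.53 from the group guarantee fund, for a payoff of 74.53.

74.53 dollars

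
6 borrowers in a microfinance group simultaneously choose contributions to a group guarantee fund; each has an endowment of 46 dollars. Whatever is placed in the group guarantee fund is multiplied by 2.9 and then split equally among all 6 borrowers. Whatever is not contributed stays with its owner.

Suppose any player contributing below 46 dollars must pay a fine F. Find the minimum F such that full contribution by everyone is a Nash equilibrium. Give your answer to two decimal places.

Given the others contribute fully, the best deviation is to contribute 0 (any partial contribution still incurs the fine and gives up units whose private return 0.4833 is below 1).
Deviating from 46 to 0 saves 46 dollars but forfeits the deviator's share of the drop in the group guarantee fund: 2.9/6 × 46 = 22.23.
So the deviation gain is 46 − 22.23 = 23.77, and the fine must be at least 23.77 dollars to wipe it out.

23.77 dollars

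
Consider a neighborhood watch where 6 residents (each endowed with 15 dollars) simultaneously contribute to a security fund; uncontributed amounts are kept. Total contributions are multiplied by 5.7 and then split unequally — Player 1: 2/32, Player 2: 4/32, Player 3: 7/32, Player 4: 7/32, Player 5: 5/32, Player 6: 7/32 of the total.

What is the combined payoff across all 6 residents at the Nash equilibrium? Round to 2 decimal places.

301.50 dollars

For player j, contributing a unit is worthwhile iff 5.7 × (j's share) ≥ 1, i.e. iff j's share is at least 0.1754.
The shares above 0.1754 belong to Player 3, Player 4 and Player 6, contributing 15 each; the remaining 3 contribute 0. Total contributed: 45.
The security fund pays out 5.7 × 45 = 256.50 in total (split across the unequal shares, but the aggregate is all that matters for the group sum).
The 3 free-riders keep 15 each, adding 45. Group total = 45 + 256.50 = 301.50.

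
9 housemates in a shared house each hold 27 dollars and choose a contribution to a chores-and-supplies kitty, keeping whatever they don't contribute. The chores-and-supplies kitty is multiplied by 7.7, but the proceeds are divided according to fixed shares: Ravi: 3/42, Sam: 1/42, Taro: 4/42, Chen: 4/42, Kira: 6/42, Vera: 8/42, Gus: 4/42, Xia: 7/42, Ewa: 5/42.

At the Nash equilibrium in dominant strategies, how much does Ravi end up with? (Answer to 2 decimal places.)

71.55 dollars

Player j's private return per contributed unit is 7.7 × (j's share). Contributing is weakly dominant for j when that share is at least 1/7.7 = 0.1299, and contributing 0 is dominant otherwise.
Kira, Vera and Xia clear that bar, contributing 27 each; the remaining 6 contribute 0. Total contributed: 81.
Ravi keeps 27 and receives 7.7 × 81 × 3/42 = 44.55 from the chores-and-supplies kitty, for a payoff of 71.55.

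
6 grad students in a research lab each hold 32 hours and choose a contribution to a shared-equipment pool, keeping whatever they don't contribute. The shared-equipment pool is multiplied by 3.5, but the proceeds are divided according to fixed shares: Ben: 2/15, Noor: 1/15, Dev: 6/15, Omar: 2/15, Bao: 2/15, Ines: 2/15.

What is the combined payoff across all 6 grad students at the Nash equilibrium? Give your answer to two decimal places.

For player j, contributing a unit is worthwhile iff 3.5 × (j's share) ≥ 1, i.e. iff j's share is at least 0.2857.
Only Dev (6/15) clears that bar, contributing 32; the remaining 5 contribute 0. Total contributed: 32.
The shared-equipment pool pays out 3.5 × 32 = 112.00 in total (split across the unequal shares, but the aggregate is all that matters for the group sum).
The 5 free-riders keep 32 each, adding 160. Group total = 160 + 112.00 = 272.00.

272.00 hours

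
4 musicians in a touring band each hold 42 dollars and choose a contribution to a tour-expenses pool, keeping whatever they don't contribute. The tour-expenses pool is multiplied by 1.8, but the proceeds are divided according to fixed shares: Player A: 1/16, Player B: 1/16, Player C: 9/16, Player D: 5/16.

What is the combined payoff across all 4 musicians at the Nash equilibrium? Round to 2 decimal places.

201.60 dollars

For player j, contributing a unit is worthwhile iff 1.8 × (j's share) ≥ 1, i.e. iff j's share is at least 0.5556.
The only share above 0.5556 is Player C's 9/16, contributing 42; the remaining 3 contribute 0. Total contributed: 42.
The tour-expenses pool pays out 1.8 × 42 = 75.60 in total (split across the unequal shares, but the aggregate is all that matters for the group sum).
The 3 free-riders keep 42 each, adding 126. Group total = 126 + 75.60 = 201.60.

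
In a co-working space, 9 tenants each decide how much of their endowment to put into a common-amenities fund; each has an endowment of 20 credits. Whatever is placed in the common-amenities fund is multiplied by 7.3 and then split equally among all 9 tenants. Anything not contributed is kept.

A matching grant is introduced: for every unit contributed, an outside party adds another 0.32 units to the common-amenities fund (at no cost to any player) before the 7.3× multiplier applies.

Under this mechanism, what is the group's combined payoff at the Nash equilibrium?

1734.48 credits

The effective private return per unit is now 7.3 × 1.32 / 9 = 1.0707 > 1, so every player's dominant strategy flips to full contribution.
At the Nash equilibrium everyone contributes 20. Group total payoff = 7.3 × 1.32 × 180 = 1734.48.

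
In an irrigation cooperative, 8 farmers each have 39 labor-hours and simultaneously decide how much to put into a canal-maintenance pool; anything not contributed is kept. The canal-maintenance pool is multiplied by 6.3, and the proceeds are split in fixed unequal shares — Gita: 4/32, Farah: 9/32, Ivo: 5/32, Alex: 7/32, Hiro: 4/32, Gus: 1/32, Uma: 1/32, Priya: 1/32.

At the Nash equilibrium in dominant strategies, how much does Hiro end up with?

For player j, contributing a unit is worthwhile iff 6.3 × (j's share) ≥ 1, i.e. iff j's share is at least 0.1587.
Farah and Alex are above the threshold, contributing 39 each; the remaining 6 contribute 0. Total contributed: 78.
Hiro keeps 39 and receives 6.3 × 78 × 4/32 = 61.43 from the canal-maintenance pool, for a payoff of 100.43.

100.43 labor-hours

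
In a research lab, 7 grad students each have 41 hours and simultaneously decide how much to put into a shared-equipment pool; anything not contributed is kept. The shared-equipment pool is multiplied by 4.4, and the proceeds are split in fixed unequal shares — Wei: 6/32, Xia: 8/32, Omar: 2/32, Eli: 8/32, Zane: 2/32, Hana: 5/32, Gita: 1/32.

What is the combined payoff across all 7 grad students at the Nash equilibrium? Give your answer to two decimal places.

565.80 hours

Each unit j contributes comes back to j as 4.4 × (j's share), so j prefers to contribute only if that share exceeds 1/4.4 = 0.2273; otherwise keeping the unit dominates.
Xia and Eli are above the threshold, contributing 41 each; the remaining 5 contribute 0. Total contributed: 82.
The shared-equipment pool pays out 4.4 × 82 = 360.80 in total (split across the unequal shares, but the aggregate is all that matters for the group sum).
The 5 free-riders keep 41 each, adding 205. Group total = 205 + 360.80 = 565.80.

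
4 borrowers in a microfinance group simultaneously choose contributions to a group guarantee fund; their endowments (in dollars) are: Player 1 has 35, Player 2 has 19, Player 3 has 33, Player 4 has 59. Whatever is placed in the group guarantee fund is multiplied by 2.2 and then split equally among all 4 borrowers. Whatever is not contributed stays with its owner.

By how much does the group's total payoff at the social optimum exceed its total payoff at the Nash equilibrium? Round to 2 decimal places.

175.20 dollars

The private return per contributed unit is 2.2/4 = 0.5500 < 1 for every player regardless of endowment, so the Nash equilibrium is zero contribution and the group total is Σ E_j = 35 + 19 + 33 + 59 = 146.
Each contributed unit returns 2.200 to the group, so the social optimum is full contribution by everyone: group total = 2.200 × 146 = 321.20.
Efficiency loss = (2.200 − 1) × 146 = 175.20.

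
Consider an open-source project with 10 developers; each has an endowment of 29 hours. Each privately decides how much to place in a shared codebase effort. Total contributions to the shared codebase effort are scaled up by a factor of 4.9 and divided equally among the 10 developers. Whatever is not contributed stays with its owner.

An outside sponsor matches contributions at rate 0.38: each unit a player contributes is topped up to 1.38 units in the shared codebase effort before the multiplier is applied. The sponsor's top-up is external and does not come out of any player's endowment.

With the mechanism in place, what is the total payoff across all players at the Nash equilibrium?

Even with the mechanism, each unit contributed returns only 4.9 × 1.38 / 10 = 0.6762 per unit of net cost, so contributing nothing is still dominant.
Everyone keeps their endowment and the group total is 10 × 29 = 290.

290.00 hours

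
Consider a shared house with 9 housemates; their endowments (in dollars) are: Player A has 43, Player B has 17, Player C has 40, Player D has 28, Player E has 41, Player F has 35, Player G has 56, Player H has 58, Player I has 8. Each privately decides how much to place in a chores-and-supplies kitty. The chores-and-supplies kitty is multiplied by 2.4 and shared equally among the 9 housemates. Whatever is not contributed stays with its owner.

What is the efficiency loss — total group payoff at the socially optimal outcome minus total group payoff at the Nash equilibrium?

The private return per contributed unit is 2.4/9 = 0.2667 < 1 for every player regardless of endowment, so the Nash equilibrium is zero contribution and the group total is Σ E_j = 43 + 17 + 40 + 28 + 41 + 35 + 56 + 58 + 8 = 326.
Each contributed unit returns 2.400 to the group, so the social optimum is full contribution by everyone: group total = 2.400 × 326 = 782.40.
Efficiency loss = (2.400 − 1) × 326 = 456.40.

456.40 dollars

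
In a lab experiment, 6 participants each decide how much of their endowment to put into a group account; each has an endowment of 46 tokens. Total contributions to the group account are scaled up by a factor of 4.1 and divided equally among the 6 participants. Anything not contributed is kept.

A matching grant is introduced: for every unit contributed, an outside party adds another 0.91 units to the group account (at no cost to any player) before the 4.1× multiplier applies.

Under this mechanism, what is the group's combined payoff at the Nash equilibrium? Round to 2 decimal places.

2161.36 tokens

With the mechanism, a contributed unit returns 4.1 × 1.91 / 6 = 1.3052 per unit of net cost to the contributor — now above 1 — so contributing fully is weakly dominant for every player.
So the Nash equilibrium is full contribution by all 6; the group earns 4.1 × 1.91 × 276 = 2161.36.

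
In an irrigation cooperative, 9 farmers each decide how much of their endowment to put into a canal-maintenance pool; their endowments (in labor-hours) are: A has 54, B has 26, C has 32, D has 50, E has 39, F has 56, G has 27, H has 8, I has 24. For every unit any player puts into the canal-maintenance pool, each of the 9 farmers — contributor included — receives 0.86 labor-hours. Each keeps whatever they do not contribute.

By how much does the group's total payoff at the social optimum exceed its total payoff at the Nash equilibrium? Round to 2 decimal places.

The private return per contributed unit is 0.86 < 1 for everyone, so the Nash equilibrium is zero contribution and the group total is Σ E_j = 54 + 26 + 32 + 50 + 39 + 56 + 27 + 8 + 24 = 316.
Each contributed unit returns 7.740 to the group, so the social optimum is full contribution by everyone: group total = 7.740 × 316 = 2445.84.
Efficiency loss = (7.740 − 1) × 316 = 2129.84.

2129.84 labor-hours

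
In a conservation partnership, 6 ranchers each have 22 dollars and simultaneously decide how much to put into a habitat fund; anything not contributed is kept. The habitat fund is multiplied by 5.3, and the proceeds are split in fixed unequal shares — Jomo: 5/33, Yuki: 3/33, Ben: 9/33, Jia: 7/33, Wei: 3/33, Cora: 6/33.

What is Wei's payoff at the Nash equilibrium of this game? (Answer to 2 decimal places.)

Player j's private return per contributed unit is 5.3 × (j's share). Contributing is weakly dominant for j when that share is at least 1/5.3 = 0.1887, and contributing 0 is dominant otherwise.
Ben and Jia are above the threshold, contributing 22 each; the remaining 4 contribute 0. Total contributed: 44.
Wei keeps 22 and receives 5.3 × 44 × 3/33 = 21.20 from the habitat fund, for a payoff of 43.20.

43.20 dollars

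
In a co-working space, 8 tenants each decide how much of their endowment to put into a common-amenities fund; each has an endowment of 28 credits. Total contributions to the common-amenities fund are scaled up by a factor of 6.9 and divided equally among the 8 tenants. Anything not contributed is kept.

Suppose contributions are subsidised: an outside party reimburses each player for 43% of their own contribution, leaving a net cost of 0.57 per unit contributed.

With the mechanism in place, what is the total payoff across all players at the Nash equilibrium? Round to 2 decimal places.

With the mechanism, a contributed unit returns (6.9/8) / 0.57 = 1.5132 per unit of net cost to the contributor — now above 1 — so contributing fully is weakly dominant for every player.
So the Nash equilibrium is full contribution by all 8; the group earns 8 × (28 × 0.43 + 6.9 × 28) = 1641.92.

1641.92 credits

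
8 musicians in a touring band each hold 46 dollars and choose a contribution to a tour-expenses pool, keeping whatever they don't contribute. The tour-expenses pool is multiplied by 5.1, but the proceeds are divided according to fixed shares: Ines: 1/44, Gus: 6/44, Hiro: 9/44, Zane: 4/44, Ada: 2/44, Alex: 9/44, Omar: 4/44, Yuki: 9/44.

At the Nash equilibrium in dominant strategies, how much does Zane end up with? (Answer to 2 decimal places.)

Each unit j contributes comes back to j as 5.1 × (j's share), so j prefers to contribute only if that share exceeds 1/5.1 = 0.1961; otherwise keeping the unit dominates.
The shares above 0.1961 belong to Hiro, Alex and Yuki, contributing 46 each; the remaining 5 contribute 0. Total contributed: 138.
Zane keeps 46 and receives 5.1 × 138 × 4/44 = 63.98 from the tour-expenses pool, for a payoff of 109.98.

109.98 dollars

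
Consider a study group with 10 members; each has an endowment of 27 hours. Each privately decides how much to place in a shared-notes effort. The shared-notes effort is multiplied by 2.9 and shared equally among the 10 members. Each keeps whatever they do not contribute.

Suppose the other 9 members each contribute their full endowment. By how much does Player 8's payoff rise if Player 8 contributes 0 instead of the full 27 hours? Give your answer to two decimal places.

19.17 hours

Switching from a contribution of 27 to 0 lets Player 8 keep an extra 27 hours, but lowers the shared-notes effort by 27, which costs Player 8 their own share of that drop: 2.9/10 × 27 = 7.83.
Net gain = 27 − 7.83 = 19.17. The private return per contributed unit (0.2900) is below 1, so free-riding is indeed the best response regardless of what the others do.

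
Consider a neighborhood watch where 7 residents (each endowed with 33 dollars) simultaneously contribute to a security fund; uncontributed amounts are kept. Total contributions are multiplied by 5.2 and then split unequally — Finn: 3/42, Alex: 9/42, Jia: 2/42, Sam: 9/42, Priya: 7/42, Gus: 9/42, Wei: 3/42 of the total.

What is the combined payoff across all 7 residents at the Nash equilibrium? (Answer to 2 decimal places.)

A player with share s gets back 5.2·s per unit contributed, so full contribution is dominant for anyone with s > 1/5.2 = 0.1923 and zero contribution is dominant for anyone below.
Alex, Sam and Gus clear that bar, contributing 33 each; the remaining 4 contribute 0. Total contributed: 99.
The security fund pays out 5.2 × 99 = 514.80 in total (split across the unequal shares, but the aggregate is all that matters for the group sum).
The 4 free-riders keep 33 each, adding 132. Group total = 132 + 514.80 = 646.80.

646.80 dollars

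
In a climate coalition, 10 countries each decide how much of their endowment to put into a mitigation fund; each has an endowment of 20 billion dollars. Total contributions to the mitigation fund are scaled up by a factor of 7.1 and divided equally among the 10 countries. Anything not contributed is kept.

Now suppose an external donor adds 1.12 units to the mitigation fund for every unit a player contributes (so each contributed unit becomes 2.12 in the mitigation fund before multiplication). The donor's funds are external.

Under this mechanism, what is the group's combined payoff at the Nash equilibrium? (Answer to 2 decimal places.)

3010.40 billion dollars

Under the mechanism each unit contributed yields 7.1 × 2.12 / 10 = 1.5052 back to its contributor per unit of net cost, which exceeds 1, making full contribution the dominant choice for everyone.
So the Nash equilibrium is full contribution by all 10; the group earns 7.1 × 2.12 × 200 = 3010.40.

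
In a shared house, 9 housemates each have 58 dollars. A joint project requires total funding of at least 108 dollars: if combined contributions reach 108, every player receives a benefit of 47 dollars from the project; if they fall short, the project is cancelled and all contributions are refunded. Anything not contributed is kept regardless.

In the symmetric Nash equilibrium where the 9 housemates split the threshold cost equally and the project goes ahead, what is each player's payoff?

93 dollars

Equal share of the threshold: 108/9 = 12.
At this profile no one gains by cutting their contribution: any cut drops the total below 108, the project is cancelled, contributions are refunded, and the deviator ends with 58, which is less than 58 − 12 + 47 = 93. Contributing more than 12 just wastes the excess. So contributing exactly 12 is a best response.
Each player's payoff: 58 − 12 + 47 = 93.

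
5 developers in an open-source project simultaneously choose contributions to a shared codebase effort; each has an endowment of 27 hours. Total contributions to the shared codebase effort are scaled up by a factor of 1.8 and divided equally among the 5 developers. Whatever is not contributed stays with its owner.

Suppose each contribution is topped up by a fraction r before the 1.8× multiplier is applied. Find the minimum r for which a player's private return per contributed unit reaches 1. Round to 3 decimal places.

With matching at rate r, one contributed unit becomes (1 + r) in the shared codebase effort and returns 1.8 × (1 + r) / 5 to the contributor.
Setting this equal to 1: 1 + r = 5/1.8 = 2.7778.
So the minimum matching rate is r = 2.7778 − 1 = 1.778.

1.778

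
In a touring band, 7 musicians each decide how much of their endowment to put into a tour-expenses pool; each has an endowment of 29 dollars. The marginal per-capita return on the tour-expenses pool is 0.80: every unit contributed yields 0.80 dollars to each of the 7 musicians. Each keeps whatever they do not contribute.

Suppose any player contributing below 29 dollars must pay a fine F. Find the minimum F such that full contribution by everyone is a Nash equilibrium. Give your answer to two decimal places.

5.80 dollars

Given the others contribute fully, the best deviation is to contribute 0 (any partial contribution still incurs the fine and gives up units whose private return 0.80 is below 1).
Deviating from 29 to 0 saves 29 dollars but forfeits the deviator's share of the drop in the tour-expenses pool: 0.80 × 29 = 23.20.
So the deviation gain is 29 − 23.20 = 5.80, and the fine must be at least 5.80 dollars to wipe it out.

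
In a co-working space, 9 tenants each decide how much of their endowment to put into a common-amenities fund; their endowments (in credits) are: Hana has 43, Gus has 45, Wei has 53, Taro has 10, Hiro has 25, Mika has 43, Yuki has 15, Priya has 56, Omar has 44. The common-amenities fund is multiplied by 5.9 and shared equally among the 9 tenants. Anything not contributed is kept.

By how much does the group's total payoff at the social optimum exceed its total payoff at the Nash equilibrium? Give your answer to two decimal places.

1636.60 credits

The private return per contributed unit is 5.9/9 = 0.6556 < 1 for every player regardless of endowment, so the Nash equilibrium is zero contribution and the group total is Σ E_j = 43 + 45 + 53 + 10 + 25 + 43 + 15 + 56 + 44 = 334.
Each contributed unit returns 5.900 to the group, so the social optimum is full contribution by everyone: group total = 5.900 × 334 = 1970.60.
Efficiency loss = (5.900 − 1) × 334 = 1636.60.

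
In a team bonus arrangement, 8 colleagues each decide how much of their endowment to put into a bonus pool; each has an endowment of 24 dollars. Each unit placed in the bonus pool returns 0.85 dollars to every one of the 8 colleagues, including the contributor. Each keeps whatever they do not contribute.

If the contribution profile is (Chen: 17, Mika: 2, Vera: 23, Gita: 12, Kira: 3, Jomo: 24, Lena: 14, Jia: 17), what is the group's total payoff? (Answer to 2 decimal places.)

Total contributed: 17 + 2 + 23 + 12 + 3 + 24 + 14 + 17 = 112; total kept: 8 × 24 − 112 = 80.
The bonus pool pays out 0.85 × 8 × 112 = 761.60 in aggregate.
Group total = 80 + 761.60 = 841.60.

841.60 dollars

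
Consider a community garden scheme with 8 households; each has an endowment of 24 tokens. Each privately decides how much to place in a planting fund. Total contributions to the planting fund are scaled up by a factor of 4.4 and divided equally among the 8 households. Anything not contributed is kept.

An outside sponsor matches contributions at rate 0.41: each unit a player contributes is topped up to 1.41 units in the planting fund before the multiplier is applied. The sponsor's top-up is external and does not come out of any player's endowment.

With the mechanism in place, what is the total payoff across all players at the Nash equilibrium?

192.00 tokens

Even with the mechanism, each unit contributed returns only 4.4 × 1.41 / 8 = 0.7755 per unit of net cost, so contributing nothing is still dominant.
At the Nash equilibrium no one contributes; group total payoff = 8 × 24 = 192.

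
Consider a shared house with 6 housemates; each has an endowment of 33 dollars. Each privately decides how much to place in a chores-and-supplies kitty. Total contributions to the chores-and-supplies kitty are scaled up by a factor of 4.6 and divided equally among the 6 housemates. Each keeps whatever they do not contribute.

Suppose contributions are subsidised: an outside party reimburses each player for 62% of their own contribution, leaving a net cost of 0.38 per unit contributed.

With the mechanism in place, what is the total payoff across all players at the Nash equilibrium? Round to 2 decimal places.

The effective private return per unit is now (4.6/6) / 0.38 = 2.0175 > 1, so every player's dominant strategy flips to full contribution.
At the Nash equilibrium everyone contributes 33. Group total payoff = 6 × (33 × 0.62 + 4.6 × 33) = 1033.56.

1033.56 dollars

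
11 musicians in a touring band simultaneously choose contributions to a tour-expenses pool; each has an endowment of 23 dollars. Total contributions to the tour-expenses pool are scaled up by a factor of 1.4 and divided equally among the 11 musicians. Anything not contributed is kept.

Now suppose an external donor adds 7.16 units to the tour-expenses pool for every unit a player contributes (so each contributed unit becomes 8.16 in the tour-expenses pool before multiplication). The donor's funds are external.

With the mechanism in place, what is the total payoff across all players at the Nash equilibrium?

Under the mechanism each unit contributed yields 1.4 × 8.16 / 11 = 1.0385 back to its contributor per unit of net cost, which exceeds 1, making full contribution the dominant choice for everyone.
So the Nash equilibrium is full contribution by all 11; the group earns 1.4 × 8.16 × 253 = 2890.27.

2890.27 dollars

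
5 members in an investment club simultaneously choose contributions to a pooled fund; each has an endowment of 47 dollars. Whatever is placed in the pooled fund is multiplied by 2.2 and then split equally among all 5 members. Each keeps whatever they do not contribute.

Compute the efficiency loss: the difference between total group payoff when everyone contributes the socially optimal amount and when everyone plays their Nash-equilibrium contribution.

282.00 dollars

Each contributed unit returns 2.2/5 = 0.4400 to its contributor — below 1 — so contributing 0 is dominant for every player. At the Nash equilibrium everyone keeps their 47, and the group total is 5 × 47 = 235.
Each contributed unit returns 2.200 to the group as a whole (0.4400 to each of 5 players), which exceeds 1, so the social optimum is full contribution: group total = 2.200 × 235 = 517.00.
Efficiency loss = 517.00 − 235 = 282.00.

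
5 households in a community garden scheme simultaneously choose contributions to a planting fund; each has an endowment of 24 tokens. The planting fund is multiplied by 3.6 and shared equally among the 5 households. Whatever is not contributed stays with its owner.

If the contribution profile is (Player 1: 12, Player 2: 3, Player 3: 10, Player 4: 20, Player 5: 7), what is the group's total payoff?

255.20 tokens

Total contributed: 12 + 3 + 10 + 20 + 7 = 52; total kept: 5 × 24 − 52 = 68.
The planting fund pays out 3.6 × 52 = 187.20 in aggregate.
Group total = 68 + 187.20 = 255.20.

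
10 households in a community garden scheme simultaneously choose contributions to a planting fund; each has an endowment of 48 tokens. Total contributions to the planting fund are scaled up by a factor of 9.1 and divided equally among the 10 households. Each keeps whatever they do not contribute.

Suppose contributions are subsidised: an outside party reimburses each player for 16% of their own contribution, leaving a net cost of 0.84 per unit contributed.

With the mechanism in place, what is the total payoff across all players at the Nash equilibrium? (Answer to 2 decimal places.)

4444.80 tokens

Under the mechanism each unit contributed yields (9.1/10) / 0.84 = 1.0833 back to its contributor per unit of net cost, which exceeds 1, making full contribution the dominant choice for everyone.
At the Nash equilibrium everyone contributes 48. Group total payoff = 10 × (48 × 0.16 + 9.1 × 48) = 4444.80.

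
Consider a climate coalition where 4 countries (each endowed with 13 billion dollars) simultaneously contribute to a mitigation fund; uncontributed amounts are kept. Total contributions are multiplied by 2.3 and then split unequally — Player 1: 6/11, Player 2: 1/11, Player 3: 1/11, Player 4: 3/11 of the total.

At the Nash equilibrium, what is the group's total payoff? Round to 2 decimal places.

68.90 billion dollars

Player j's private return per contributed unit is 2.3 × (j's share). Contributing is weakly dominant for j when that share is at least 1/2.3 = 0.4348, and contributing 0 is dominant otherwise.
Player 1 alone (share 6/11) is above the threshold, contributing 13; the remaining 3 contribute 0. Total contributed: 13.
The mitigation fund pays out 2.3 × 13 = 29.90 in total (split across the unequal shares, but the aggregate is all that matters for the group sum).
The 3 free-riders keep 13 each, adding 39. Group total = 39 + 29.90 = 68.90.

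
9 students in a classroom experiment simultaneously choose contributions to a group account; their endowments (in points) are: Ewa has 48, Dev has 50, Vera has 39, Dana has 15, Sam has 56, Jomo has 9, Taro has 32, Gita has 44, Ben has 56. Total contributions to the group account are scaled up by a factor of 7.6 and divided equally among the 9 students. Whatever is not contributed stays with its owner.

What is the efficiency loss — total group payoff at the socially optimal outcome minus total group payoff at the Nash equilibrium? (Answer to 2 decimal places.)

The private return per contributed unit is 7.6/9 = 0.8444 < 1 for every player regardless of endowment, so the Nash equilibrium is zero contribution and the group total is Σ E_j = 48 + 50 + 39 + 15 + 56 + 9 + 32 + 44 + 56 = 349.
Each contributed unit returns 7.600 to the group, so the social optimum is full contribution by everyone: group total = 7.600 × 349 = 2652.40.
Efficiency loss = (7.600 − 1) × 349 = 2303.40.

2303.40 points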